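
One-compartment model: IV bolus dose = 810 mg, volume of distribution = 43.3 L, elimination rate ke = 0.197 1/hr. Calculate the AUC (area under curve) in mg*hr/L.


C0 = Dose/Vd = 810/43.3 = 18.7067 mg/L
AUC = C0/ke = 18.7067/0.197
AUC = 94.96 mg*hr/L


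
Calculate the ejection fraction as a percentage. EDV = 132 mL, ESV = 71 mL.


SV = EDV - ESV = 132 - 71 = 61 mL
EF = SV/EDV * 100 = 61/132 * 100
EF = 46.21%


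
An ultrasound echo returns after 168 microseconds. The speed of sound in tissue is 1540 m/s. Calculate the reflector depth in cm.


depth = c * t / 2
t = 168 us = 1.6800e-04 s
depth = 1540 * 1.6800e-04 / 2
depth = 0.12936 m = 12.936 cm


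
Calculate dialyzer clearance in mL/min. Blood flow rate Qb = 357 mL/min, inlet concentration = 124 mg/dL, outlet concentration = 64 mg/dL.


K = Qb * (Cb_in - Cb_out) / Cb_in
K = 357 * (124 - 64) / 124
K = 172.7 mL/min


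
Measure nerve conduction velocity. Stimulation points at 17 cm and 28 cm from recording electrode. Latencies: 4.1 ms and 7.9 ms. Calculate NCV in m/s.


Distance = (28 - 17) / 100 = 0.11 m
dt = (7.9 - 4.1) / 1000 = 0.0038 s
NCV = dist / dt = 28.95 m/s


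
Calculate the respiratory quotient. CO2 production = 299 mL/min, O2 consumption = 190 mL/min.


RQ = VCO2 / VO2
RQ = 299 / 190
RQ = 1.574


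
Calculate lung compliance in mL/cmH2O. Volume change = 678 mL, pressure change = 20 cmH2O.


C = dV / dP
C = 678 / 20
C = 33.9 mL/cmH2O


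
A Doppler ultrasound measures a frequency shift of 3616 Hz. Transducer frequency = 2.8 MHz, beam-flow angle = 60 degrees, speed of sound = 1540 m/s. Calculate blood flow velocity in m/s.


v = fd * c / (2 * f0 * cos(theta))
v = 3616 * 1540 / (2 * 2.8000e+06 * cos(60))
v = 1.989 m/s


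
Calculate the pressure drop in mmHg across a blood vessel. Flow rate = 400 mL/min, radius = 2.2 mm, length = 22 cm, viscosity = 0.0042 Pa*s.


dP = 8*mu*L*Q / (pi*r^4)
Q = 400 mL/min = 6.66667e-06 m^3/s
dP = 669.623 Pa = 669.623 / 133.322 mmHg = 5.023 mmHg


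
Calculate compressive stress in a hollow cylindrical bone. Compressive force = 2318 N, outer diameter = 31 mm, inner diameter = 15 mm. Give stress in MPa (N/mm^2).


A = pi*(r_o^2 - r_i^2)
r_o = 15.5 mm, r_i = 7.5 mm
A = 578.053 mm^2
sigma = F/A = 2318 / 578.053
sigma = 4.01 MPa


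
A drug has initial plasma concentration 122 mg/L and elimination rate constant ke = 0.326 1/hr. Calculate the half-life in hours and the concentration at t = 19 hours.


t_half = ln(2) / ke = 0.693147 / 0.326 = 2.126 hr
C(t) = C0 * exp(-ke*t) = 122 * exp(-0.326*19)
C(19) = 0.2491 mg/L


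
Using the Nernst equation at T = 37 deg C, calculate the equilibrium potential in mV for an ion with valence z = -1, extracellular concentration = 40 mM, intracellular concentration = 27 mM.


E = (RT/(zF)) * ln(C_out/C_in)
T = 37 + 273.15 = 310.15 K
E = (8.314 * 310.15 / (-1 * 96485)) * ln(40/27)
E = -10.5 mV


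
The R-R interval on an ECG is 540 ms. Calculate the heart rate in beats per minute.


HR = 60 / RR_interval(s)
RR = 540 ms = 0.54 s
HR = 60 / 0.54 = 111.1 bpm


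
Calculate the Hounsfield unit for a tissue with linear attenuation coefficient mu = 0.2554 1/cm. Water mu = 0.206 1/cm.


HU = ((mu_tissue - mu_water) / mu_water) * 1000
HU = ((0.2554 - 0.206) / 0.206) * 1000
HU = 239.8


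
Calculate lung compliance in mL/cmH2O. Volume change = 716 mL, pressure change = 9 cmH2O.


C = dV / dP
C = 716 / 9
C = 79.56 mL/cmH2O


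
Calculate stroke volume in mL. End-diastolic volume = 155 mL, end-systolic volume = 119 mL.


SV = EDV - ESV
SV = 155 - 119
SV = 36 mL


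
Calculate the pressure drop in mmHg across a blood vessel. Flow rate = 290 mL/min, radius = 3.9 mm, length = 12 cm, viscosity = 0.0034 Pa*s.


dP = 8*mu*L*Q / (pi*r^4)
Q = 290 mL/min = 4.83333e-06 m^3/s
dP = 21.7064 Pa = 21.7064 / 133.322 mmHg = 0.1628 mmHg


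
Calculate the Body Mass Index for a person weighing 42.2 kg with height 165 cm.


BMI = weight / height^2
height = 165 cm = 1.65 m
BMI = 42.2 / 1.65^2
BMI = 15.5 kg/m^2


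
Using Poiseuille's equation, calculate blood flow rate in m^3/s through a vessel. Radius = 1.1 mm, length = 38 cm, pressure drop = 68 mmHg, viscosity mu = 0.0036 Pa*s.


Q = pi*r^4*dP / (8*mu*L)
r = 0.0011 m, L = 0.38 m
dP = 68 mmHg = 9065.896 Pa
Q = 3.8103e-06 m^3/s


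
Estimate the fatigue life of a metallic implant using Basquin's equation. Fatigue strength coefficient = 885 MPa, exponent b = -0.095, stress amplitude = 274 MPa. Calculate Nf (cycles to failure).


sigma_a = sigma_f' * (2Nf)^b
2Nf = (sigma_a/sigma_f')^(1/b)
2Nf = (274/885)^(1/-0.095)
2Nf = 229046.28
Nf = 1.145e+05


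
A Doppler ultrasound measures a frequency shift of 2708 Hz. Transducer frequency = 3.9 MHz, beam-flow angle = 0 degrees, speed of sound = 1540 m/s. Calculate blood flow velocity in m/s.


v = fd * c / (2 * f0 * cos(theta))
v = 2708 * 1540 / (2 * 3.9000e+06 * cos(0))
v = 0.5347 m/s


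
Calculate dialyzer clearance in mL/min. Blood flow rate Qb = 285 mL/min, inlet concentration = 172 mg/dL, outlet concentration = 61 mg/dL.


K = Qb * (Cb_in - Cb_out) / Cb_in
K = 285 * (172 - 61) / 172
K = 183.9 mL/min


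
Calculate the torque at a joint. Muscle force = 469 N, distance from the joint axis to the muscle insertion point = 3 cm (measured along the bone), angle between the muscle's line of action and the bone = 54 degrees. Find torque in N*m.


Torque = F * d * sin(theta)   (moment arm = d*sin(theta))
d = 3 cm = 0.03 m
Torque = 469 * 0.03 * sin(54)
Torque = 11.38 N*m


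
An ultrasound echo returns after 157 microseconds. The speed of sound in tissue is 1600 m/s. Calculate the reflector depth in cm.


depth = c * t / 2
t = 157 us = 1.5700e-04 s
depth = 1600 * 1.5700e-04 / 2
depth = 0.1256 m = 12.56 cm


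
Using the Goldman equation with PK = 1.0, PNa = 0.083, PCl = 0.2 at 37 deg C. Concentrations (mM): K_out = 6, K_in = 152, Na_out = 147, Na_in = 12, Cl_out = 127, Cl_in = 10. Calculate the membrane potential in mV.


Vm = (RT/F)*ln((PK*Ko + PNa*Nao + PCl*Cli)/(PK*Ki + PNa*Nai + PCl*Clo))
Numer = 20.201, Denom = 178.396
Vm = -58.21 mV


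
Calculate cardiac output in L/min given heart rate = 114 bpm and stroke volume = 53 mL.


CO = HR * SV
CO = 114 * 53 / 1000
CO = 6.042 L/min


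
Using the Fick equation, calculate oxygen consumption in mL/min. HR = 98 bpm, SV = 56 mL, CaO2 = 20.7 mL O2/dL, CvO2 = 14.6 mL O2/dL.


CO = HR*SV = 98*56/1000 = 5.488 L/min
a-v O2 diff = 20.7 - 14.6 = 6.1 mL/dL
VO2 = CO * (CaO2-CvO2) * 10 dL/L
VO2 = 5.488 * 6.1 * 10
VO2 = 334.8 mL/min


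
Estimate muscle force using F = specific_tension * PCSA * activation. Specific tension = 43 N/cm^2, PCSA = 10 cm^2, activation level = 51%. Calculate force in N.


F = sigma * PCSA * activation
F = 43 * 10 * 0.51
F = 219.3 N


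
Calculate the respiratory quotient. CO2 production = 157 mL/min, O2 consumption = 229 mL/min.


RQ = VCO2 / VO2
RQ = 157 / 229
RQ = 0.6856


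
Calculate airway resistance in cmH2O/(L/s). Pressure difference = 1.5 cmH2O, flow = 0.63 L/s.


R = dP / flow
R = 1.5 / 0.63
R = 2.381 cmH2O/(L/s)


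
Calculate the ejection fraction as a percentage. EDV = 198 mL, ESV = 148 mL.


SV = EDV - ESV = 198 - 148 = 50 mL
EF = SV/EDV * 100 = 50/198 * 100
EF = 25.25%


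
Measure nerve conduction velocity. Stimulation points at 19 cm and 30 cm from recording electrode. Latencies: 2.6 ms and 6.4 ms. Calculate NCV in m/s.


Distance = (30 - 19) / 100 = 0.11 m
dt = (6.4 - 2.6) / 1000 = 0.0038 s
NCV = dist / dt = 28.95 m/s


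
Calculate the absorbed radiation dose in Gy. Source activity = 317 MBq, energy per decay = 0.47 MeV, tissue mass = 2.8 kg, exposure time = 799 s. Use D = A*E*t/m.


A = 317 MBq = 3.1700e+08 Bq
E = 0.47 MeV = 7.5294e-14 J
D = A*E*t/m = 3.1700e+08*7.5294e-14*799/2.8
D = 0.006811 Gy


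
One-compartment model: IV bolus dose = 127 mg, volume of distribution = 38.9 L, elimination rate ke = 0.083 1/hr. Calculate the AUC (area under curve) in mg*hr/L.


C0 = Dose/Vd = 127/38.9 = 3.26478 mg/L
AUC = C0/ke = 3.26478/0.083
AUC = 39.33 mg*hr/L


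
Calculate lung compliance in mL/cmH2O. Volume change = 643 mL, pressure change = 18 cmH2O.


C = dV / dP
C = 643 / 18
C = 35.72 mL/cmH2O


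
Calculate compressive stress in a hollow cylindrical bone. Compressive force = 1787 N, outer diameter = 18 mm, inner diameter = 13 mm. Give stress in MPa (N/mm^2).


A = pi*(r_o^2 - r_i^2)
r_o = 9 mm, r_i = 6.5 mm
A = 121.737 mm^2
sigma = F/A = 1787 / 121.737
sigma = 14.68 MPa


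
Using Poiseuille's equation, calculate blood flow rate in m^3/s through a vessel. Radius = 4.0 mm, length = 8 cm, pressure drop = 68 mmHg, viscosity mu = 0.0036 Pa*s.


Q = pi*r^4*dP / (8*mu*L)
r = 0.004 m, L = 0.08 m
dP = 68 mmHg = 9065.896 Pa
Q = 0.003165 m^3/s


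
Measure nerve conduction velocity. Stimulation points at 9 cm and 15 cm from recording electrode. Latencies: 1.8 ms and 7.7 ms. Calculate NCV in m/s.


Distance = (15 - 9) / 100 = 0.06 m
dt = (7.7 - 1.8) / 1000 = 0.0059 s
NCV = dist / dt = 10.17 m/s


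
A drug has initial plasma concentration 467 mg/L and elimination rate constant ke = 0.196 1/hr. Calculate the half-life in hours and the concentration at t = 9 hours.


t_half = ln(2) / ke = 0.693147 / 0.196 = 3.536 hr
C(t) = C0 * exp(-ke*t) = 467 * exp(-0.196*9)
C(9) = 80.02 mg/L


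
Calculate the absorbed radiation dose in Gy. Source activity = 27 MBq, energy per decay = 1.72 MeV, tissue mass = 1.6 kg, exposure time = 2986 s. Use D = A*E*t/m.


A = 27 MBq = 2.7000e+07 Bq
E = 1.72 MeV = 2.75544e-13 J
D = A*E*t/m = 2.7000e+07*2.75544e-13*2986/1.6
D = 0.01388 Gy


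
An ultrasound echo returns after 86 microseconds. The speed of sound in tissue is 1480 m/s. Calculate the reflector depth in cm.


depth = c * t / 2
t = 86 us = 8.6000e-05 s
depth = 1480 * 8.6000e-05 / 2
depth = 0.06364 m = 6.364 cm


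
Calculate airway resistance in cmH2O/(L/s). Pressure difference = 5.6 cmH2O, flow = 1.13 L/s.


R = dP / flow
R = 5.6 / 1.13
R = 4.956 cmH2O/(L/s)


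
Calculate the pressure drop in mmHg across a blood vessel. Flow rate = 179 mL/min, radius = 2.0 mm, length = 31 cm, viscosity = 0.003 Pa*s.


dP = 8*mu*L*Q / (pi*r^4)
Q = 179 mL/min = 2.98333e-06 m^3/s
dP = 441.575 Pa = 441.575 / 133.322 mmHg = 3.312 mmHg


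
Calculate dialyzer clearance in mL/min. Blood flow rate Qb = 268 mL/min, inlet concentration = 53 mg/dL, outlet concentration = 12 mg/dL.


K = Qb * (Cb_in - Cb_out) / Cb_in
K = 268 * (53 - 12) / 53
K = 207.3 mL/min


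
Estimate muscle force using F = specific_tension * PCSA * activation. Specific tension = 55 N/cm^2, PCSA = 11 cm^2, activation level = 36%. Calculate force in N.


F = sigma * PCSA * activation
F = 55 * 11 * 0.36
F = 217.8 N


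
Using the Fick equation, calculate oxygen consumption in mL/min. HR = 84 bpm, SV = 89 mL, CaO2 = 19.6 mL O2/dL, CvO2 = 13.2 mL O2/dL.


CO = HR*SV = 84*89/1000 = 7.476 L/min
a-v O2 diff = 19.6 - 13.2 = 6.4 mL/dL
VO2 = CO * (CaO2-CvO2) * 10 dL/L
VO2 = 7.476 * 6.4 * 10
VO2 = 478.5 mL/min


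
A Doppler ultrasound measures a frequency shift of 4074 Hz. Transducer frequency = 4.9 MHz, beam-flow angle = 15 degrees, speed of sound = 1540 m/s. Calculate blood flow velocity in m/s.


v = fd * c / (2 * f0 * cos(theta))
v = 4074 * 1540 / (2 * 4.9000e+06 * cos(15))
v = 0.6628 m/s


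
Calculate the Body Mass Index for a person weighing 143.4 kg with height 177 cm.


BMI = weight / height^2
height = 177 cm = 1.77 m
BMI = 143.4 / 1.77^2
BMI = 45.77 kg/m^2


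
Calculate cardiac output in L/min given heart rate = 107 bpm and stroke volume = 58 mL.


CO = HR * SV
CO = 107 * 58 / 1000
CO = 6.206 L/min


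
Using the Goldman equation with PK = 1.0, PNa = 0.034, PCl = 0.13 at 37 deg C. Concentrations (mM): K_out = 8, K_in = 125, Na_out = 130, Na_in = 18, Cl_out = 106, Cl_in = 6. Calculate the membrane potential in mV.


Vm = (RT/F)*ln((PK*Ko + PNa*Nao + PCl*Cli)/(PK*Ki + PNa*Nai + PCl*Clo))
Numer = 13.2, Denom = 139.392
Vm = -62.99 mV


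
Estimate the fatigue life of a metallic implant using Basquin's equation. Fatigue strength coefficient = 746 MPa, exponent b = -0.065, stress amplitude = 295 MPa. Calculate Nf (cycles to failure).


sigma_a = sigma_f' * (2Nf)^b
2Nf = (sigma_a/sigma_f')^(1/b)
2Nf = (295/746)^(1/-0.065)
2Nf = 1580229.5
Nf = 7.901e+05


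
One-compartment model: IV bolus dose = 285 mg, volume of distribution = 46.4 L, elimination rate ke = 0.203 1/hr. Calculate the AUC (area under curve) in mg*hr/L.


C0 = Dose/Vd = 285/46.4 = 6.14224 mg/L
AUC = C0/ke = 6.14224/0.203
AUC = 30.26 mg*hr/L


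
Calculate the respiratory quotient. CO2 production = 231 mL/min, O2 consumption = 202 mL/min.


RQ = VCO2 / VO2
RQ = 231 / 202
RQ = 1.144


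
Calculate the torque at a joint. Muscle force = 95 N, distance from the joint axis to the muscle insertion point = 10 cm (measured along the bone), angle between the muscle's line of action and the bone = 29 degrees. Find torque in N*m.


Torque = F * d * sin(theta)   (moment arm = d*sin(theta))
d = 10 cm = 0.1 m
Torque = 95 * 0.1 * sin(29)
Torque = 4.606 N*m


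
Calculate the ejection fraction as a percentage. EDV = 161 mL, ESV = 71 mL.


SV = EDV - ESV = 161 - 71 = 90 mL
EF = SV/EDV * 100 = 90/161 * 100
EF = 55.9%


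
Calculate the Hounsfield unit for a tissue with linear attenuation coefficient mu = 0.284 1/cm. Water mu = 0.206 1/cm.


HU = ((mu_tissue - mu_water) / mu_water) * 1000
HU = ((0.284 - 0.206) / 0.206) * 1000
HU = 378.6


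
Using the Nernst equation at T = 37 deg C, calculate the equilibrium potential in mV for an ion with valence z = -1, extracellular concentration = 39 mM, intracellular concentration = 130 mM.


E = (RT/(zF)) * ln(C_out/C_in)
T = 37 + 273.15 = 310.15 K
E = (8.314 * 310.15 / (-1 * 96485)) * ln(39/130)
E = 32.18 mV


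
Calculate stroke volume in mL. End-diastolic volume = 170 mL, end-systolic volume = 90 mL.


SV = EDV - ESV
SV = 170 - 90
SV = 80 mL


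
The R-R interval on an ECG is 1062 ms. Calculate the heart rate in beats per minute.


HR = 60 / RR_interval(s)
RR = 1062 ms = 1.062 s
HR = 60 / 1.062 = 56.5 bpm


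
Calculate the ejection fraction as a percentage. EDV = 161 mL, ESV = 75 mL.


SV = EDV - ESV = 161 - 75 = 86 mL
EF = SV/EDV * 100 = 86/161 * 100
EF = 53.42%


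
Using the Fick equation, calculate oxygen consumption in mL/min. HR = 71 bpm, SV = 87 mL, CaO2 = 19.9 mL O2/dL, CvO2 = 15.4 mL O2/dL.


CO = HR*SV = 71*87/1000 = 6.177 L/min
a-v O2 diff = 19.9 - 15.4 = 4.5 mL/dL
VO2 = CO * (CaO2-CvO2) * 10 dL/L
VO2 = 6.177 * 4.5 * 10
VO2 = 278 mL/min


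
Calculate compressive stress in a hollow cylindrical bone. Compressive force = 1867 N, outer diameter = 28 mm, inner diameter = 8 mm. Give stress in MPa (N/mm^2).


A = pi*(r_o^2 - r_i^2)
r_o = 14 mm, r_i = 4 mm
A = 565.487 mm^2
sigma = F/A = 1867 / 565.487
sigma = 3.302 MPa


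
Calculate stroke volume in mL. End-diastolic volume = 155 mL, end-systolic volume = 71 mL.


SV = EDV - ESV
SV = 155 - 71
SV = 84 mL


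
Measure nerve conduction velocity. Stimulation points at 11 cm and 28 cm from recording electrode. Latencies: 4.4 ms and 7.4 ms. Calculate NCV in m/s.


Distance = (28 - 11) / 100 = 0.17 m
dt = (7.4 - 4.4) / 1000 = 0.003 s
NCV = dist / dt = 56.67 m/s


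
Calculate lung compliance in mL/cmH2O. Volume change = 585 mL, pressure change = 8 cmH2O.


C = dV / dP
C = 585 / 8
C = 73.12 mL/cmH2O


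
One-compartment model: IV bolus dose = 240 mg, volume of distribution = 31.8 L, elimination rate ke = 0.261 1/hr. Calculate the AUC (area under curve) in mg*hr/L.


C0 = Dose/Vd = 240/31.8 = 7.54717 mg/L
AUC = C0/ke = 7.54717/0.261
AUC = 28.92 mg*hr/L


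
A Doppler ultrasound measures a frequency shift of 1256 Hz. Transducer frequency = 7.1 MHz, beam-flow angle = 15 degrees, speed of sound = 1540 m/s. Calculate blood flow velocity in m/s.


v = fd * c / (2 * f0 * cos(theta))
v = 1256 * 1540 / (2 * 7.1000e+06 * cos(15))
v = 0.141 m/s


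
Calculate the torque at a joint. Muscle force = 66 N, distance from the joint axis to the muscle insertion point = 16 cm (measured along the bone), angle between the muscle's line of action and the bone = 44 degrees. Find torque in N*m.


Torque = F * d * sin(theta)   (moment arm = d*sin(theta))
d = 16 cm = 0.16 m
Torque = 66 * 0.16 * sin(44)
Torque = 7.336 N*m


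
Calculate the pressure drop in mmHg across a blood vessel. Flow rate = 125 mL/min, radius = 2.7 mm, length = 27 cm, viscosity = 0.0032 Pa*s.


dP = 8*mu*L*Q / (pi*r^4)
Q = 125 mL/min = 2.08333e-06 m^3/s
dP = 86.2496 Pa = 86.2496 / 133.322 mmHg = 0.6469 mmHg


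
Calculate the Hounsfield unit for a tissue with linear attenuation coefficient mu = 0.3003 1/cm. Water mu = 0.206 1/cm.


HU = ((mu_tissue - mu_water) / mu_water) * 1000
HU = ((0.3003 - 0.206) / 0.206) * 1000
HU = 457.8


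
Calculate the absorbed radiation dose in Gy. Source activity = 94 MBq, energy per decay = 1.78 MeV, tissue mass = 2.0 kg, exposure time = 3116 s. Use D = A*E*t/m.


A = 94 MBq = 9.4000e+07 Bq
E = 1.78 MeV = 2.85156e-13 J
D = A*E*t/m = 9.4000e+07*2.85156e-13*3116/2.0
D = 0.04176 Gy


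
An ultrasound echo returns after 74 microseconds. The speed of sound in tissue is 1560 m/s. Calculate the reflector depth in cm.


depth = c * t / 2
t = 74 us = 7.4000e-05 s
depth = 1560 * 7.4000e-05 / 2
depth = 0.05772 m = 5.772 cm


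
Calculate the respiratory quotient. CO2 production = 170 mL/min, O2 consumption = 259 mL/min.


RQ = VCO2 / VO2
RQ = 170 / 259
RQ = 0.6564


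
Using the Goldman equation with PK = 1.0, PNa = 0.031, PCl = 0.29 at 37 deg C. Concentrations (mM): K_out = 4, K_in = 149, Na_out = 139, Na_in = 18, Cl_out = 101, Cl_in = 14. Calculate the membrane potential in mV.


Vm = (RT/F)*ln((PK*Ko + PNa*Nao + PCl*Cli)/(PK*Ki + PNa*Nai + PCl*Clo))
Numer = 12.369, Denom = 178.848
Vm = -71.39 mV


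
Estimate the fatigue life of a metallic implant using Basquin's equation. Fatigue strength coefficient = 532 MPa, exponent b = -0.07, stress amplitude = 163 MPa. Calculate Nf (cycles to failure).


sigma_a = sigma_f' * (2Nf)^b
2Nf = (sigma_a/sigma_f')^(1/b)
2Nf = (163/532)^(1/-0.07)
2Nf = 21823012
Nf = 1.0912e+07


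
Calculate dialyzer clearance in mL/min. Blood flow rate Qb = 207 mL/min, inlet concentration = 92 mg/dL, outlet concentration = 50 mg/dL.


K = Qb * (Cb_in - Cb_out) / Cb_in
K = 207 * (92 - 50) / 92
K = 94.5 mL/min


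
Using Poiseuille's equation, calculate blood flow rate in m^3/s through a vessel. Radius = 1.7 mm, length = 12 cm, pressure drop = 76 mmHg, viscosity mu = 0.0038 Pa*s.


Q = pi*r^4*dP / (8*mu*L)
r = 0.0017 m, L = 0.12 m
dP = 76 mmHg = 10132.472 Pa
Q = 7.2880e-05 m^3/s


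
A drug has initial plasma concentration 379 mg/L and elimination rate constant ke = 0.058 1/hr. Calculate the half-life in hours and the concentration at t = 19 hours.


t_half = ln(2) / ke = 0.693147 / 0.058 = 11.95 hr
C(t) = C0 * exp(-ke*t) = 379 * exp(-0.058*19)
C(19) = 125.9 mg/L


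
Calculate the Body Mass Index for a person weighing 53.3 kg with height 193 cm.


BMI = weight / height^2
height = 193 cm = 1.93 m
BMI = 53.3 / 1.93^2
BMI = 14.31 kg/m^2


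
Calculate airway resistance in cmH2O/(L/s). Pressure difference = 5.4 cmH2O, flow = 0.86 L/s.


R = dP / flow
R = 5.4 / 0.86
R = 6.279 cmH2O/(L/s)


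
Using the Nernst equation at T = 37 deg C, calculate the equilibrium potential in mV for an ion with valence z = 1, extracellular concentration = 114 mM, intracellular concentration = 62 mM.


E = (RT/(zF)) * ln(C_out/C_in)
T = 37 + 273.15 = 310.15 K
E = (8.314 * 310.15 / (1 * 96485)) * ln(114/62)
E = 16.28 mV


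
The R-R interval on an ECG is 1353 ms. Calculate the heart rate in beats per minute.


HR = 60 / RR_interval(s)
RR = 1353 ms = 1.353 s
HR = 60 / 1.353 = 44.35 bpm


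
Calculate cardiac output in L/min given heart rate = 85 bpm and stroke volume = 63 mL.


CO = HR * SV
CO = 85 * 63 / 1000
CO = 5.355 L/min


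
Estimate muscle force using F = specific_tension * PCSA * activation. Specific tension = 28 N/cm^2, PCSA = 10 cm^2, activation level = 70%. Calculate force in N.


F = sigma * PCSA * activation
F = 28 * 10 * 0.7
F = 196 N


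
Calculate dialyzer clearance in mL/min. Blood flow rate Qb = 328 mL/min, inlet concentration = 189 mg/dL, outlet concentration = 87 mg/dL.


K = Qb * (Cb_in - Cb_out) / Cb_in
K = 328 * (189 - 87) / 189
K = 177 mL/min


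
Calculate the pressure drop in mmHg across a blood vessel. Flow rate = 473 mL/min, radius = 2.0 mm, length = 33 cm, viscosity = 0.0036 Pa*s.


dP = 8*mu*L*Q / (pi*r^4)
Q = 473 mL/min = 7.88333e-06 m^3/s
dP = 1490.55 Pa = 1490.55 / 133.322 mmHg = 11.18 mmHg


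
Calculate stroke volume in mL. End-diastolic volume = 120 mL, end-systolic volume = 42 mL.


SV = EDV - ESV
SV = 120 - 42
SV = 78 mL


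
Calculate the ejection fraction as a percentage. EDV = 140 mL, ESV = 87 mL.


SV = EDV - ESV = 140 - 87 = 53 mL
EF = SV/EDV * 100 = 53/140 * 100
EF = 37.86%


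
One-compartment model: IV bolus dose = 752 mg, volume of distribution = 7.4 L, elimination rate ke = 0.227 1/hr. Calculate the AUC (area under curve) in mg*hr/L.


C0 = Dose/Vd = 752/7.4 = 101.622 mg/L
AUC = C0/ke = 101.622/0.227
AUC = 447.7 mg*hr/L


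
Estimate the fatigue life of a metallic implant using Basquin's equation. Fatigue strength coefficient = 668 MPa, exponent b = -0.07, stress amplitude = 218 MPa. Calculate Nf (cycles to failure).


sigma_a = sigma_f' * (2Nf)^b
2Nf = (sigma_a/sigma_f')^(1/b)
2Nf = (218/668)^(1/-0.07)
2Nf = 8859885.9
Nf = 4.4299e+06


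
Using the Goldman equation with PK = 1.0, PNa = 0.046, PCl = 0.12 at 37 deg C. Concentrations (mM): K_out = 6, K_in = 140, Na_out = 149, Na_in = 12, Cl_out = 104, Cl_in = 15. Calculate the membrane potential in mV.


Vm = (RT/F)*ln((PK*Ko + PNa*Nao + PCl*Cli)/(PK*Ki + PNa*Nai + PCl*Clo))
Numer = 14.654, Denom = 153.032
Vm = -62.7 mV


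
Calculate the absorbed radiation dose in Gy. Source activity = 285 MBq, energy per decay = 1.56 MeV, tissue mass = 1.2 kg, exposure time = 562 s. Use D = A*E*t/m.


A = 285 MBq = 2.8500e+08 Bq
E = 1.56 MeV = 2.49912e-13 J
D = A*E*t/m = 2.8500e+08*2.49912e-13*562/1.2
D = 0.03336 Gy


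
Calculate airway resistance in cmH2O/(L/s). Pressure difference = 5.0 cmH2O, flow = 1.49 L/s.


R = dP / flow
R = 5.0 / 1.49
R = 3.356 cmH2O/(L/s)


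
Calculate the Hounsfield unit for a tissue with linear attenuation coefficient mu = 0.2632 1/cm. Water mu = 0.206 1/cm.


HU = ((mu_tissue - mu_water) / mu_water) * 1000
HU = ((0.2632 - 0.206) / 0.206) * 1000
HU = 277.7


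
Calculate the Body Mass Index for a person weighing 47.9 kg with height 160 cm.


BMI = weight / height^2
height = 160 cm = 1.6 m
BMI = 47.9 / 1.6^2
BMI = 18.71 kg/m^2


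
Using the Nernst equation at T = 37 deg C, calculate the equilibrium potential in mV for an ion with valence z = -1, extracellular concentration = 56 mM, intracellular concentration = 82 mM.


E = (RT/(zF)) * ln(C_out/C_in)
T = 37 + 273.15 = 310.15 K
E = (8.314 * 310.15 / (-1 * 96485)) * ln(56/82)
E = 10.19 mV


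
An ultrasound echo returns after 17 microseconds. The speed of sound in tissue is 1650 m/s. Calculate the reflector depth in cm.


depth = c * t / 2
t = 17 us = 1.7000e-05 s
depth = 1650 * 1.7000e-05 / 2
depth = 0.014025 m = 1.4025 cm


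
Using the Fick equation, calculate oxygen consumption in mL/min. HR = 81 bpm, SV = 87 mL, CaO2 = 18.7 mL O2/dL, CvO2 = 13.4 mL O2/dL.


CO = HR*SV = 81*87/1000 = 7.047 L/min
a-v O2 diff = 18.7 - 13.4 = 5.3 mL/dL
VO2 = CO * (CaO2-CvO2) * 10 dL/L
VO2 = 7.047 * 5.3 * 10
VO2 = 373.5 mL/min


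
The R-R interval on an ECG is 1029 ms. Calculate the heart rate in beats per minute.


HR = 60 / RR_interval(s)
RR = 1029 ms = 1.029 s
HR = 60 / 1.029 = 58.31 bpm


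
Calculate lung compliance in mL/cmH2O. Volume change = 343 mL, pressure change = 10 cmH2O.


C = dV / dP
C = 343 / 10
C = 34.3 mL/cmH2O


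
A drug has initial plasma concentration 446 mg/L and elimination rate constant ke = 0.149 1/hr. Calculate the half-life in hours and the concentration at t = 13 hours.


t_half = ln(2) / ke = 0.693147 / 0.149 = 4.652 hr
C(t) = C0 * exp(-ke*t) = 446 * exp(-0.149*13)
C(13) = 64.28 mg/L


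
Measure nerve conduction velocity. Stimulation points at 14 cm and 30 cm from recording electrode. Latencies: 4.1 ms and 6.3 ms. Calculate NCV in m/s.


Distance = (30 - 14) / 100 = 0.16 m
dt = (6.3 - 4.1) / 1000 = 0.0022 s
NCV = dist / dt = 72.73 m/s


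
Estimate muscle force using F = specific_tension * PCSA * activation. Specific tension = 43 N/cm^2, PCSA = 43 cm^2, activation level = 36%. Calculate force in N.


F = sigma * PCSA * activation
F = 43 * 43 * 0.36
F = 665.6 N


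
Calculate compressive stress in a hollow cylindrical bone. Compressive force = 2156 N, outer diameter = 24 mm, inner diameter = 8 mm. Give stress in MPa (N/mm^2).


A = pi*(r_o^2 - r_i^2)
r_o = 12 mm, r_i = 4 mm
A = 402.124 mm^2
sigma = F/A = 2156 / 402.124
sigma = 5.362 MPa


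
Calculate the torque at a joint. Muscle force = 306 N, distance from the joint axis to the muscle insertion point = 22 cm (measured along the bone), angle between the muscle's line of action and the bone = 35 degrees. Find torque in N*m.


Torque = F * d * sin(theta)   (moment arm = d*sin(theta))
d = 22 cm = 0.22 m
Torque = 306 * 0.22 * sin(35)
Torque = 38.61 N*m


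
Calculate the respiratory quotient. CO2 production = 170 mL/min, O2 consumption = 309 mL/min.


RQ = VCO2 / VO2
RQ = 170 / 309
RQ = 0.5502


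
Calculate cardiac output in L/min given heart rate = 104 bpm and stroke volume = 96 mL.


CO = HR * SV
CO = 104 * 96 / 1000
CO = 9.984 L/min


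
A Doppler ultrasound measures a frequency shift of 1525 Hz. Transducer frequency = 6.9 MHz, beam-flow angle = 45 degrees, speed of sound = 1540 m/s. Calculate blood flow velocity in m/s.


v = fd * c / (2 * f0 * cos(theta))
v = 1525 * 1540 / (2 * 6.9000e+06 * cos(45))
v = 0.2407 m/s


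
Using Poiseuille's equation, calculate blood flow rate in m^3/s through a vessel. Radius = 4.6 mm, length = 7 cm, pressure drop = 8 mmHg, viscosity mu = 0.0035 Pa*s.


Q = pi*r^4*dP / (8*mu*L)
r = 0.0046 m, L = 0.07 m
dP = 8 mmHg = 1066.576 Pa
Q = 7.6545e-04 m^3/s


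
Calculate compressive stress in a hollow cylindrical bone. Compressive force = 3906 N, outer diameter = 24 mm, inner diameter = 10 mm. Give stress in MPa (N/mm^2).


A = pi*(r_o^2 - r_i^2)
r_o = 12 mm, r_i = 5 mm
A = 373.85 mm^2
sigma = F/A = 3906 / 373.85
sigma = 10.45 MPa


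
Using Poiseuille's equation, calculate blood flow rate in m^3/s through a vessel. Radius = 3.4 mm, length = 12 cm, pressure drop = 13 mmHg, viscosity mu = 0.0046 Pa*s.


Q = pi*r^4*dP / (8*mu*L)
r = 0.0034 m, L = 0.12 m
dP = 13 mmHg = 1733.186 Pa
Q = 1.6477e-04 m^3/s


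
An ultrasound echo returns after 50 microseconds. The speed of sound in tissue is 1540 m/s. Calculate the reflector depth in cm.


depth = c * t / 2
t = 50 us = 5.0000e-05 s
depth = 1540 * 5.0000e-05 / 2
depth = 0.0385 m = 3.85 cm


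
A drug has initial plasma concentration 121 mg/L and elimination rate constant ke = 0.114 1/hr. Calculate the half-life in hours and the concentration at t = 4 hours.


t_half = ln(2) / ke = 0.693147 / 0.114 = 6.08 hr
C(t) = C0 * exp(-ke*t) = 121 * exp(-0.114*4)
C(4) = 76.69 mg/L


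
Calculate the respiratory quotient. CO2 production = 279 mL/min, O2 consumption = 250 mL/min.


RQ = VCO2 / VO2
RQ = 279 / 250
RQ = 1.116


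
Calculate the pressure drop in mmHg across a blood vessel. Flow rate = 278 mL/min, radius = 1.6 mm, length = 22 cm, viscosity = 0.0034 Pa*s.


dP = 8*mu*L*Q / (pi*r^4)
Q = 278 mL/min = 4.63333e-06 m^3/s
dP = 1346.65 Pa = 1346.65 / 133.322 mmHg = 10.1 mmHg


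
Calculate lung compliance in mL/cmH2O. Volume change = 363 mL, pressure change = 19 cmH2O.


C = dV / dP
C = 363 / 19
C = 19.11 mL/cmH2O


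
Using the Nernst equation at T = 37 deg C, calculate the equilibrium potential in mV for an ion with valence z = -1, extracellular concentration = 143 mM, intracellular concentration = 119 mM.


E = (RT/(zF)) * ln(C_out/C_in)
T = 37 + 273.15 = 310.15 K
E = (8.314 * 310.15 / (-1 * 96485)) * ln(143/119)
E = -4.91 mV


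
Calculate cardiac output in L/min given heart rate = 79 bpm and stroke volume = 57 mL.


CO = HR * SV
CO = 79 * 57 / 1000
CO = 4.503 L/min


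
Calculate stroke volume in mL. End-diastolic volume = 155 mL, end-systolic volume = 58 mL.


SV = EDV - ESV
SV = 155 - 58
SV = 97 mL


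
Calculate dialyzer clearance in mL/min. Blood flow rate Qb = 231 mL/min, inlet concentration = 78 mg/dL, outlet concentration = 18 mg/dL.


K = Qb * (Cb_in - Cb_out) / Cb_in
K = 231 * (78 - 18) / 78
K = 177.7 mL/min


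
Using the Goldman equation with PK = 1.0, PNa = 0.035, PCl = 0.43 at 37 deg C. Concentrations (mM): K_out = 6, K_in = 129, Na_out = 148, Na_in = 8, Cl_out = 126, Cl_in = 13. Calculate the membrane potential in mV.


Vm = (RT/F)*ln((PK*Ko + PNa*Nao + PCl*Cli)/(PK*Ki + PNa*Nai + PCl*Clo))
Numer = 16.77, Denom = 183.46
Vm = -63.94 mV


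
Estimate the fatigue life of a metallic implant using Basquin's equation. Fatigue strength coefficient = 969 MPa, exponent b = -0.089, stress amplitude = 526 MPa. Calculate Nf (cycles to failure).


sigma_a = sigma_f' * (2Nf)^b
2Nf = (sigma_a/sigma_f')^(1/b)
2Nf = (526/969)^(1/-0.089)
2Nf = 957.91332
Nf = 479


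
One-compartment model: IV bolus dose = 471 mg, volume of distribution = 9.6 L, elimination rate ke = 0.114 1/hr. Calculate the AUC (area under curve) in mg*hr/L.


C0 = Dose/Vd = 471/9.6 = 49.0625 mg/L
AUC = C0/ke = 49.0625/0.114
AUC = 430.4 mg*hr/L


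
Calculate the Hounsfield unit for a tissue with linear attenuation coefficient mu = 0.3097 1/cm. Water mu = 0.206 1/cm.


HU = ((mu_tissue - mu_water) / mu_water) * 1000
HU = ((0.3097 - 0.206) / 0.206) * 1000
HU = 503.4


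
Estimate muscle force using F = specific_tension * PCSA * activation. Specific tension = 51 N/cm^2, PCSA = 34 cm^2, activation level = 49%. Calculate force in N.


F = sigma * PCSA * activation
F = 51 * 34 * 0.49
F = 849.7 N


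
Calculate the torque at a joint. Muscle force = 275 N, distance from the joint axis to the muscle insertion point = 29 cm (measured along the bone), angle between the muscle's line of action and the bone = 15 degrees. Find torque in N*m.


Torque = F * d * sin(theta)   (moment arm = d*sin(theta))
d = 29 cm = 0.29 m
Torque = 275 * 0.29 * sin(15)
Torque = 20.64 N*m


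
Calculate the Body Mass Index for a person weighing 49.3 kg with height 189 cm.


BMI = weight / height^2
height = 189 cm = 1.89 m
BMI = 49.3 / 1.89^2
BMI = 13.8 kg/m^2


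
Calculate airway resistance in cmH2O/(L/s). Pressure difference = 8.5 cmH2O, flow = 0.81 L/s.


R = dP / flow
R = 8.5 / 0.81
R = 10.49 cmH2O/(L/s)


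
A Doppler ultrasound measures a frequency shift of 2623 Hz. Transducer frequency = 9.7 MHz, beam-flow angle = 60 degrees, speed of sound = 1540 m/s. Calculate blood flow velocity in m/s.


v = fd * c / (2 * f0 * cos(theta))
v = 2623 * 1540 / (2 * 9.7000e+06 * cos(60))
v = 0.4164 m/s


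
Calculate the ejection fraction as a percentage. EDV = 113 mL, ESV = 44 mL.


SV = EDV - ESV = 113 - 44 = 69 mL
EF = SV/EDV * 100 = 69/113 * 100
EF = 61.06%


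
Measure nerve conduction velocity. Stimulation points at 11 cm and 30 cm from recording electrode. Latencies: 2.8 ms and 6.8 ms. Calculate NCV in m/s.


Distance = (30 - 11) / 100 = 0.19 m
dt = (6.8 - 2.8) / 1000 = 0.004 s
NCV = dist / dt = 47.5 m/s


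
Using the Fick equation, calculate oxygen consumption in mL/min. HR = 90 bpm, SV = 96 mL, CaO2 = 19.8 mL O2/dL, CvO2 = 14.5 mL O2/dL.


CO = HR*SV = 90*96/1000 = 8.64 L/min
a-v O2 diff = 19.8 - 14.5 = 5.3 mL/dL
VO2 = CO * (CaO2-CvO2) * 10 dL/L
VO2 = 8.64 * 5.3 * 10
VO2 = 457.9 mL/min


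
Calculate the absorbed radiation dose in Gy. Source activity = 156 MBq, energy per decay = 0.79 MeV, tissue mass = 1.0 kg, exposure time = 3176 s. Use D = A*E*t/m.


A = 156 MBq = 1.5600e+08 Bq
E = 0.79 MeV = 1.26558e-13 J
D = A*E*t/m = 1.5600e+08*1.26558e-13*3176/1.0
D = 0.0627 Gy


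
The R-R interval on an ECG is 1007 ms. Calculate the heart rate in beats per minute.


HR = 60 / RR_interval(s)
RR = 1007 ms = 1.007 s
HR = 60 / 1.007 = 59.58 bpm


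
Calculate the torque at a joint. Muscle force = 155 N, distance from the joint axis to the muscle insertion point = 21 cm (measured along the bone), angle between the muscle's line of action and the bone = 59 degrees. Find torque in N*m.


Torque = F * d * sin(theta)   (moment arm = d*sin(theta))
d = 21 cm = 0.21 m
Torque = 155 * 0.21 * sin(59)
Torque = 27.9 N*m


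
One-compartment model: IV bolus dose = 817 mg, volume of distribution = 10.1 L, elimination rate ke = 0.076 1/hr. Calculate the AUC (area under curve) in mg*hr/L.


C0 = Dose/Vd = 817/10.1 = 80.8911 mg/L
AUC = C0/ke = 80.8911/0.076
AUC = 1064 mg*hr/L


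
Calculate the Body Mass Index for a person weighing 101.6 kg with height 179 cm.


BMI = weight / height^2
height = 179 cm = 1.79 m
BMI = 101.6 / 1.79^2
BMI = 31.71 kg/m^2


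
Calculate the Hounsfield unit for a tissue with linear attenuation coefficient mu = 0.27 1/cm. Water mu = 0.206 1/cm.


HU = ((mu_tissue - mu_water) / mu_water) * 1000
HU = ((0.27 - 0.206) / 0.206) * 1000
HU = 310.7


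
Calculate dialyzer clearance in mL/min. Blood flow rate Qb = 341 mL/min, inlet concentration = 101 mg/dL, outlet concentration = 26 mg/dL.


K = Qb * (Cb_in - Cb_out) / Cb_in
K = 341 * (101 - 26) / 101
K = 253.2 mL/min


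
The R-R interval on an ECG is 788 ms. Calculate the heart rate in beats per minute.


HR = 60 / RR_interval(s)
RR = 788 ms = 0.788 s
HR = 60 / 0.788 = 76.14 bpm


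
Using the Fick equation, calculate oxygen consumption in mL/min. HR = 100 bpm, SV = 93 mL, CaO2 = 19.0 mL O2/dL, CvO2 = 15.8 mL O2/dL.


CO = HR*SV = 100*93/1000 = 9.3 L/min
a-v O2 diff = 19.0 - 15.8 = 3.2 mL/dL
VO2 = CO * (CaO2-CvO2) * 10 dL/L
VO2 = 9.3 * 3.2 * 10
VO2 = 297.6 mL/min


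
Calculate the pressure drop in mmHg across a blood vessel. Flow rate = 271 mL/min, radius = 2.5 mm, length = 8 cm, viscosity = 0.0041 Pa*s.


dP = 8*mu*L*Q / (pi*r^4)
Q = 271 mL/min = 4.51667e-06 m^3/s
dP = 96.5767 Pa = 96.5767 / 133.322 mmHg = 0.7244 mmHg


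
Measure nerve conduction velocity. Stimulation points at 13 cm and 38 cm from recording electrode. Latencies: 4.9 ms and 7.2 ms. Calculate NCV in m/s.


Distance = (38 - 13) / 100 = 0.25 m
dt = (7.2 - 4.9) / 1000 = 0.0023 s
NCV = dist / dt = 108.7 m/s


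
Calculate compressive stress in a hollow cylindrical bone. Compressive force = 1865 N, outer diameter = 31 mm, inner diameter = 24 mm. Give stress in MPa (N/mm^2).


A = pi*(r_o^2 - r_i^2)
r_o = 15.5 mm, r_i = 12 mm
A = 302.378 mm^2
sigma = F/A = 1865 / 302.378
sigma = 6.168 MPa


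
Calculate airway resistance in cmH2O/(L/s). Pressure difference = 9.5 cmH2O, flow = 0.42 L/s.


R = dP / flow
R = 9.5 / 0.42
R = 22.62 cmH2O/(L/s)


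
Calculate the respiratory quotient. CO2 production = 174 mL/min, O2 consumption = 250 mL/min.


RQ = VCO2 / VO2
RQ = 174 / 250
RQ = 0.696


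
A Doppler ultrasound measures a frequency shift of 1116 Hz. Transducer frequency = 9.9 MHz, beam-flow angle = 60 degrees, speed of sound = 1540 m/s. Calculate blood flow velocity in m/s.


v = fd * c / (2 * f0 * cos(theta))
v = 1116 * 1540 / (2 * 9.9000e+06 * cos(60))
v = 0.1736 m/s


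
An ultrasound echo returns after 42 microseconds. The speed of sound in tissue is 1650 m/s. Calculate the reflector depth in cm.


depth = c * t / 2
t = 42 us = 4.2000e-05 s
depth = 1650 * 4.2000e-05 / 2
depth = 0.03465 m = 3.465 cm


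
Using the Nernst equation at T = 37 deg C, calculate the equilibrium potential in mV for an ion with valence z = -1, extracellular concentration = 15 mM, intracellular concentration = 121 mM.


E = (RT/(zF)) * ln(C_out/C_in)
T = 37 + 273.15 = 310.15 K
E = (8.314 * 310.15 / (-1 * 96485)) * ln(15/121)
E = 55.8 mV


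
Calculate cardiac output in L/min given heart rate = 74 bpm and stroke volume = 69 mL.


CO = HR * SV
CO = 74 * 69 / 1000
CO = 5.106 L/min


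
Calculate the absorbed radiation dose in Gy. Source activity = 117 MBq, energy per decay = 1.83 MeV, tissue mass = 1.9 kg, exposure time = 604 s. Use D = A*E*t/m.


A = 117 MBq = 1.1700e+08 Bq
E = 1.83 MeV = 2.93166e-13 J
D = A*E*t/m = 1.1700e+08*2.93166e-13*604/1.9
D = 0.0109 Gy


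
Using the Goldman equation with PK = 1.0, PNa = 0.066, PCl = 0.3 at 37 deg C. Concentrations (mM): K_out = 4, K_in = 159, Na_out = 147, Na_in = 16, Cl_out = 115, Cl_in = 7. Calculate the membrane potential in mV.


Vm = (RT/F)*ln((PK*Ko + PNa*Nao + PCl*Cli)/(PK*Ki + PNa*Nai + PCl*Clo))
Numer = 15.802, Denom = 194.556
Vm = -67.1 mV


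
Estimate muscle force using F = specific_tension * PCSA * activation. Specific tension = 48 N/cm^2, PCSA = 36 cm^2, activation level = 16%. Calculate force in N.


F = sigma * PCSA * activation
F = 48 * 36 * 0.16
F = 276.5 N


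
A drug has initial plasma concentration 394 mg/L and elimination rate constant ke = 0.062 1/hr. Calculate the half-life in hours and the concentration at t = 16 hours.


t_half = ln(2) / ke = 0.693147 / 0.062 = 11.18 hr
C(t) = C0 * exp(-ke*t) = 394 * exp(-0.062*16)
C(16) = 146.1 mg/L


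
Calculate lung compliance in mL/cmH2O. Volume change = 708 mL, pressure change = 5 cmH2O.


C = dV / dP
C = 708 / 5
C = 141.6 mL/cmH2O


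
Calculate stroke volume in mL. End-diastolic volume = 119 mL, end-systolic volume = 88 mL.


SV = EDV - ESV
SV = 119 - 88
SV = 31 mL


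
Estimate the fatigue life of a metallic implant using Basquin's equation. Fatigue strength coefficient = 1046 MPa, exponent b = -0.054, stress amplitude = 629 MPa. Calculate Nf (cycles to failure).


sigma_a = sigma_f' * (2Nf)^b
2Nf = (sigma_a/sigma_f')^(1/b)
2Nf = (629/1046)^(1/-0.054)
2Nf = 12313.73
Nf = 6157


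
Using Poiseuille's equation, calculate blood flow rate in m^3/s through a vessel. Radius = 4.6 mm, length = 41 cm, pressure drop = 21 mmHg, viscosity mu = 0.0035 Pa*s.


Q = pi*r^4*dP / (8*mu*L)
r = 0.0046 m, L = 0.41 m
dP = 21 mmHg = 2799.762 Pa
Q = 3.4305e-04 m^3/s


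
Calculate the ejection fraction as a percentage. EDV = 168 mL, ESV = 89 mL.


SV = EDV - ESV = 168 - 89 = 79 mL
EF = SV/EDV * 100 = 79/168 * 100
EF = 47.02%


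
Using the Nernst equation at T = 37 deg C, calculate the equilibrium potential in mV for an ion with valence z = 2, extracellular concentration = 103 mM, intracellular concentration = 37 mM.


E = (RT/(zF)) * ln(C_out/C_in)
T = 37 + 273.15 = 310.15 K
E = (8.314 * 310.15 / (2 * 96485)) * ln(103/37)
E = 13.68 mV


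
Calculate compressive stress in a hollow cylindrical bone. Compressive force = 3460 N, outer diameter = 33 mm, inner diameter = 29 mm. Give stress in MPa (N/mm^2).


A = pi*(r_o^2 - r_i^2)
r_o = 16.5 mm, r_i = 14.5 mm
A = 194.779 mm^2
sigma = F/A = 3460 / 194.779
sigma = 17.76 MPa


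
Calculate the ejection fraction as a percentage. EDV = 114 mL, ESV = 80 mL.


SV = EDV - ESV = 114 - 80 = 34 mL
EF = SV/EDV * 100 = 34/114 * 100
EF = 29.82%


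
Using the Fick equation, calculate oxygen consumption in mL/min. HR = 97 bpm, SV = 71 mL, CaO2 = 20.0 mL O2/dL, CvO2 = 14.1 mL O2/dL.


CO = HR*SV = 97*71/1000 = 6.887 L/min
a-v O2 diff = 20.0 - 14.1 = 5.9 mL/dL
VO2 = CO * (CaO2-CvO2) * 10 dL/L
VO2 = 6.887 * 5.9 * 10
VO2 = 406.3 mL/min
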